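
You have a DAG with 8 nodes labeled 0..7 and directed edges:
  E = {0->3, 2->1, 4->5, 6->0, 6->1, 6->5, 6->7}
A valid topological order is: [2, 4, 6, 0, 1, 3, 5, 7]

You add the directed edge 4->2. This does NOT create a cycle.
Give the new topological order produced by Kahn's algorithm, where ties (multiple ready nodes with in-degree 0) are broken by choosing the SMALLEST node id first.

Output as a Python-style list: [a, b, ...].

Answer: [4, 2, 6, 0, 1, 3, 5, 7]

Derivation:
Old toposort: [2, 4, 6, 0, 1, 3, 5, 7]
Added edge: 4->2
Position of 4 (1) > position of 2 (0). Must reorder: 4 must now come before 2.
Run Kahn's algorithm (break ties by smallest node id):
  initial in-degrees: [1, 2, 1, 1, 0, 2, 0, 1]
  ready (indeg=0): [4, 6]
  pop 4: indeg[2]->0; indeg[5]->1 | ready=[2, 6] | order so far=[4]
  pop 2: indeg[1]->1 | ready=[6] | order so far=[4, 2]
  pop 6: indeg[0]->0; indeg[1]->0; indeg[5]->0; indeg[7]->0 | ready=[0, 1, 5, 7] | order so far=[4, 2, 6]
  pop 0: indeg[3]->0 | ready=[1, 3, 5, 7] | order so far=[4, 2, 6, 0]
  pop 1: no out-edges | ready=[3, 5, 7] | order so far=[4, 2, 6, 0, 1]
  pop 3: no out-edges | ready=[5, 7] | order so far=[4, 2, 6, 0, 1, 3]
  pop 5: no out-edges | ready=[7] | order so far=[4, 2, 6, 0, 1, 3, 5]
  pop 7: no out-edges | ready=[] | order so far=[4, 2, 6, 0, 1, 3, 5, 7]
  Result: [4, 2, 6, 0, 1, 3, 5, 7]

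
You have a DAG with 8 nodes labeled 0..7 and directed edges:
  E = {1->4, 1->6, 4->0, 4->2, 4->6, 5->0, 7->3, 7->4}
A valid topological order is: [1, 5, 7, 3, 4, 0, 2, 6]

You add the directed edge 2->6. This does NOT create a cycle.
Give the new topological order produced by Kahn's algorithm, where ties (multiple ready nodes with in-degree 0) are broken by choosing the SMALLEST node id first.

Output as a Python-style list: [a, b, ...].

Old toposort: [1, 5, 7, 3, 4, 0, 2, 6]
Added edge: 2->6
Position of 2 (6) < position of 6 (7). Old order still valid.
Run Kahn's algorithm (break ties by smallest node id):
  initial in-degrees: [2, 0, 1, 1, 2, 0, 3, 0]
  ready (indeg=0): [1, 5, 7]
  pop 1: indeg[4]->1; indeg[6]->2 | ready=[5, 7] | order so far=[1]
  pop 5: indeg[0]->1 | ready=[7] | order so far=[1, 5]
  pop 7: indeg[3]->0; indeg[4]->0 | ready=[3, 4] | order so far=[1, 5, 7]
  pop 3: no out-edges | ready=[4] | order so far=[1, 5, 7, 3]
  pop 4: indeg[0]->0; indeg[2]->0; indeg[6]->1 | ready=[0, 2] | order so far=[1, 5, 7, 3, 4]
  pop 0: no out-edges | ready=[2] | order so far=[1, 5, 7, 3, 4, 0]
  pop 2: indeg[6]->0 | ready=[6] | order so far=[1, 5, 7, 3, 4, 0, 2]
  pop 6: no out-edges | ready=[] | order so far=[1, 5, 7, 3, 4, 0, 2, 6]
  Result: [1, 5, 7, 3, 4, 0, 2, 6]

Answer: [1, 5, 7, 3, 4, 0, 2, 6]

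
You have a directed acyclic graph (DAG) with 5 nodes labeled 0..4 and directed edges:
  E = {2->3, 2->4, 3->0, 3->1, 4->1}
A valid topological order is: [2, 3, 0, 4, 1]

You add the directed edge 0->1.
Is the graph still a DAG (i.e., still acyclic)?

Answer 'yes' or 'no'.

Answer: yes

Derivation:
Given toposort: [2, 3, 0, 4, 1]
Position of 0: index 2; position of 1: index 4
New edge 0->1: forward
Forward edge: respects the existing order. Still a DAG, same toposort still valid.
Still a DAG? yes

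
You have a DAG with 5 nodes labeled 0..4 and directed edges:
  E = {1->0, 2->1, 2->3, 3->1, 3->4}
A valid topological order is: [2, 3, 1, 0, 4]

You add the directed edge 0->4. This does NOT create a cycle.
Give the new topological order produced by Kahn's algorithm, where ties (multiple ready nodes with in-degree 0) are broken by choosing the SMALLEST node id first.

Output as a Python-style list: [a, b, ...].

Answer: [2, 3, 1, 0, 4]

Derivation:
Old toposort: [2, 3, 1, 0, 4]
Added edge: 0->4
Position of 0 (3) < position of 4 (4). Old order still valid.
Run Kahn's algorithm (break ties by smallest node id):
  initial in-degrees: [1, 2, 0, 1, 2]
  ready (indeg=0): [2]
  pop 2: indeg[1]->1; indeg[3]->0 | ready=[3] | order so far=[2]
  pop 3: indeg[1]->0; indeg[4]->1 | ready=[1] | order so far=[2, 3]
  pop 1: indeg[0]->0 | ready=[0] | order so far=[2, 3, 1]
  pop 0: indeg[4]->0 | ready=[4] | order so far=[2, 3, 1, 0]
  pop 4: no out-edges | ready=[] | order so far=[2, 3, 1, 0, 4]
  Result: [2, 3, 1, 0, 4]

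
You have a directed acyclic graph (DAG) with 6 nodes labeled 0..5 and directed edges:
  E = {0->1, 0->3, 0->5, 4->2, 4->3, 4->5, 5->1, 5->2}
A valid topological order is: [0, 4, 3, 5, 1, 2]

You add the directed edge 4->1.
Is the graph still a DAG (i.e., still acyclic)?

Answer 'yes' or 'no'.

Answer: yes

Derivation:
Given toposort: [0, 4, 3, 5, 1, 2]
Position of 4: index 1; position of 1: index 4
New edge 4->1: forward
Forward edge: respects the existing order. Still a DAG, same toposort still valid.
Still a DAG? yes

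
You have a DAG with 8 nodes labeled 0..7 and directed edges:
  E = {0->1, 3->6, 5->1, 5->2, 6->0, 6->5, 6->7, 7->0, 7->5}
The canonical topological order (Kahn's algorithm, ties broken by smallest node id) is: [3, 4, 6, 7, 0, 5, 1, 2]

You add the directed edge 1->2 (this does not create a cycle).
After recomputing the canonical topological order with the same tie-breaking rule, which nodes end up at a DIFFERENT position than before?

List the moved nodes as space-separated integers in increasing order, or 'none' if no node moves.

Old toposort: [3, 4, 6, 7, 0, 5, 1, 2]
Added edge 1->2
Recompute Kahn (smallest-id tiebreak):
  initial in-degrees: [2, 2, 2, 0, 0, 2, 1, 1]
  ready (indeg=0): [3, 4]
  pop 3: indeg[6]->0 | ready=[4, 6] | order so far=[3]
  pop 4: no out-edges | ready=[6] | order so far=[3, 4]
  pop 6: indeg[0]->1; indeg[5]->1; indeg[7]->0 | ready=[7] | order so far=[3, 4, 6]
  pop 7: indeg[0]->0; indeg[5]->0 | ready=[0, 5] | order so far=[3, 4, 6, 7]
  pop 0: indeg[1]->1 | ready=[5] | order so far=[3, 4, 6, 7, 0]
  pop 5: indeg[1]->0; indeg[2]->1 | ready=[1] | order so far=[3, 4, 6, 7, 0, 5]
  pop 1: indeg[2]->0 | ready=[2] | order so far=[3, 4, 6, 7, 0, 5, 1]
  pop 2: no out-edges | ready=[] | order so far=[3, 4, 6, 7, 0, 5, 1, 2]
New canonical toposort: [3, 4, 6, 7, 0, 5, 1, 2]
Compare positions:
  Node 0: index 4 -> 4 (same)
  Node 1: index 6 -> 6 (same)
  Node 2: index 7 -> 7 (same)
  Node 3: index 0 -> 0 (same)
  Node 4: index 1 -> 1 (same)
  Node 5: index 5 -> 5 (same)
  Node 6: index 2 -> 2 (same)
  Node 7: index 3 -> 3 (same)
Nodes that changed position: none

Answer: none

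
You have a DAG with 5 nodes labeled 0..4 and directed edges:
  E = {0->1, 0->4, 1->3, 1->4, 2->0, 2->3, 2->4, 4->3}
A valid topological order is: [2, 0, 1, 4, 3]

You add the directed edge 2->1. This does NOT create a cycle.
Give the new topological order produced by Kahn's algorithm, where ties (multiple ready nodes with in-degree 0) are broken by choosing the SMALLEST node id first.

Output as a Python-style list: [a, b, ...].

Answer: [2, 0, 1, 4, 3]

Derivation:
Old toposort: [2, 0, 1, 4, 3]
Added edge: 2->1
Position of 2 (0) < position of 1 (2). Old order still valid.
Run Kahn's algorithm (break ties by smallest node id):
  initial in-degrees: [1, 2, 0, 3, 3]
  ready (indeg=0): [2]
  pop 2: indeg[0]->0; indeg[1]->1; indeg[3]->2; indeg[4]->2 | ready=[0] | order so far=[2]
  pop 0: indeg[1]->0; indeg[4]->1 | ready=[1] | order so far=[2, 0]
  pop 1: indeg[3]->1; indeg[4]->0 | ready=[4] | order so far=[2, 0, 1]
  pop 4: indeg[3]->0 | ready=[3] | order so far=[2, 0, 1, 4]
  pop 3: no out-edges | ready=[] | order so far=[2, 0, 1, 4, 3]
  Result: [2, 0, 1, 4, 3]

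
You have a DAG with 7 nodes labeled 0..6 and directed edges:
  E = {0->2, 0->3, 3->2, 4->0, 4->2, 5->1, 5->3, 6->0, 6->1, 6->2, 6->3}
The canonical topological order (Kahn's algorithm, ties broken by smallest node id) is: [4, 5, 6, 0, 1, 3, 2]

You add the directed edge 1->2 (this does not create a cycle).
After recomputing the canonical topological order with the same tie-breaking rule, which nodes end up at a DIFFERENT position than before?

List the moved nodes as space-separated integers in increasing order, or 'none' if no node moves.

Answer: none

Derivation:
Old toposort: [4, 5, 6, 0, 1, 3, 2]
Added edge 1->2
Recompute Kahn (smallest-id tiebreak):
  initial in-degrees: [2, 2, 5, 3, 0, 0, 0]
  ready (indeg=0): [4, 5, 6]
  pop 4: indeg[0]->1; indeg[2]->4 | ready=[5, 6] | order so far=[4]
  pop 5: indeg[1]->1; indeg[3]->2 | ready=[6] | order so far=[4, 5]
  pop 6: indeg[0]->0; indeg[1]->0; indeg[2]->3; indeg[3]->1 | ready=[0, 1] | order so far=[4, 5, 6]
  pop 0: indeg[2]->2; indeg[3]->0 | ready=[1, 3] | order so far=[4, 5, 6, 0]
  pop 1: indeg[2]->1 | ready=[3] | order so far=[4, 5, 6, 0, 1]
  pop 3: indeg[2]->0 | ready=[2] | order so far=[4, 5, 6, 0, 1, 3]
  pop 2: no out-edges | ready=[] | order so far=[4, 5, 6, 0, 1, 3, 2]
New canonical toposort: [4, 5, 6, 0, 1, 3, 2]
Compare positions:
  Node 0: index 3 -> 3 (same)
  Node 1: index 4 -> 4 (same)
  Node 2: index 6 -> 6 (same)
  Node 3: index 5 -> 5 (same)
  Node 4: index 0 -> 0 (same)
  Node 5: index 1 -> 1 (same)
  Node 6: index 2 -> 2 (same)
Nodes that changed position: none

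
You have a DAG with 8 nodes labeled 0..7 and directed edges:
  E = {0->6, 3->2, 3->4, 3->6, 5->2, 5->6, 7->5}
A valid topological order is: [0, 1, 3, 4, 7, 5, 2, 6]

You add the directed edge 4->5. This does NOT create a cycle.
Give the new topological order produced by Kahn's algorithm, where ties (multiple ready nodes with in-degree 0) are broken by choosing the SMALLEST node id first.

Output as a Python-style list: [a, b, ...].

Old toposort: [0, 1, 3, 4, 7, 5, 2, 6]
Added edge: 4->5
Position of 4 (3) < position of 5 (5). Old order still valid.
Run Kahn's algorithm (break ties by smallest node id):
  initial in-degrees: [0, 0, 2, 0, 1, 2, 3, 0]
  ready (indeg=0): [0, 1, 3, 7]
  pop 0: indeg[6]->2 | ready=[1, 3, 7] | order so far=[0]
  pop 1: no out-edges | ready=[3, 7] | order so far=[0, 1]
  pop 3: indeg[2]->1; indeg[4]->0; indeg[6]->1 | ready=[4, 7] | order so far=[0, 1, 3]
  pop 4: indeg[5]->1 | ready=[7] | order so far=[0, 1, 3, 4]
  pop 7: indeg[5]->0 | ready=[5] | order so far=[0, 1, 3, 4, 7]
  pop 5: indeg[2]->0; indeg[6]->0 | ready=[2, 6] | order so far=[0, 1, 3, 4, 7, 5]
  pop 2: no out-edges | ready=[6] | order so far=[0, 1, 3, 4, 7, 5, 2]
  pop 6: no out-edges | ready=[] | order so far=[0, 1, 3, 4, 7, 5, 2, 6]
  Result: [0, 1, 3, 4, 7, 5, 2, 6]

Answer: [0, 1, 3, 4, 7, 5, 2, 6]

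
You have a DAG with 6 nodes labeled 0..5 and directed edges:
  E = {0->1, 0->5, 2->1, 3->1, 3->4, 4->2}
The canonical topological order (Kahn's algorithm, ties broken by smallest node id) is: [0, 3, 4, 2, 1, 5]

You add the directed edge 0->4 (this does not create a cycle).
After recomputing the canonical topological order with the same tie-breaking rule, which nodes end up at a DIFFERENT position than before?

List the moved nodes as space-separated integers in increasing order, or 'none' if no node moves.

Answer: none

Derivation:
Old toposort: [0, 3, 4, 2, 1, 5]
Added edge 0->4
Recompute Kahn (smallest-id tiebreak):
  initial in-degrees: [0, 3, 1, 0, 2, 1]
  ready (indeg=0): [0, 3]
  pop 0: indeg[1]->2; indeg[4]->1; indeg[5]->0 | ready=[3, 5] | order so far=[0]
  pop 3: indeg[1]->1; indeg[4]->0 | ready=[4, 5] | order so far=[0, 3]
  pop 4: indeg[2]->0 | ready=[2, 5] | order so far=[0, 3, 4]
  pop 2: indeg[1]->0 | ready=[1, 5] | order so far=[0, 3, 4, 2]
  pop 1: no out-edges | ready=[5] | order so far=[0, 3, 4, 2, 1]
  pop 5: no out-edges | ready=[] | order so far=[0, 3, 4, 2, 1, 5]
New canonical toposort: [0, 3, 4, 2, 1, 5]
Compare positions:
  Node 0: index 0 -> 0 (same)
  Node 1: index 4 -> 4 (same)
  Node 2: index 3 -> 3 (same)
  Node 3: index 1 -> 1 (same)
  Node 4: index 2 -> 2 (same)
  Node 5: index 5 -> 5 (same)
Nodes that changed position: none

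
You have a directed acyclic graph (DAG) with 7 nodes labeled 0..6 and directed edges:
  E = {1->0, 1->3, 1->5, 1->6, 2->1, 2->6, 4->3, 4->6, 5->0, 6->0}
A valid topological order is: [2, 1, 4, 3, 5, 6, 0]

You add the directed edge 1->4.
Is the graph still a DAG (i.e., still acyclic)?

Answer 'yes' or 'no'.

Answer: yes

Derivation:
Given toposort: [2, 1, 4, 3, 5, 6, 0]
Position of 1: index 1; position of 4: index 2
New edge 1->4: forward
Forward edge: respects the existing order. Still a DAG, same toposort still valid.
Still a DAG? yes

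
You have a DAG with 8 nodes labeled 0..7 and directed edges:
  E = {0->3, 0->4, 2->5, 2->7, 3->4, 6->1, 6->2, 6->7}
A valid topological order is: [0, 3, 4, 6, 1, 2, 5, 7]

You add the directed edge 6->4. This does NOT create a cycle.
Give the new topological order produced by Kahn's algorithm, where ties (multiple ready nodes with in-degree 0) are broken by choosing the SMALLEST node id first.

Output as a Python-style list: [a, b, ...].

Answer: [0, 3, 6, 1, 2, 4, 5, 7]

Derivation:
Old toposort: [0, 3, 4, 6, 1, 2, 5, 7]
Added edge: 6->4
Position of 6 (3) > position of 4 (2). Must reorder: 6 must now come before 4.
Run Kahn's algorithm (break ties by smallest node id):
  initial in-degrees: [0, 1, 1, 1, 3, 1, 0, 2]
  ready (indeg=0): [0, 6]
  pop 0: indeg[3]->0; indeg[4]->2 | ready=[3, 6] | order so far=[0]
  pop 3: indeg[4]->1 | ready=[6] | order so far=[0, 3]
  pop 6: indeg[1]->0; indeg[2]->0; indeg[4]->0; indeg[7]->1 | ready=[1, 2, 4] | order so far=[0, 3, 6]
  pop 1: no out-edges | ready=[2, 4] | order so far=[0, 3, 6, 1]
  pop 2: indeg[5]->0; indeg[7]->0 | ready=[4, 5, 7] | order so far=[0, 3, 6, 1, 2]
  pop 4: no out-edges | ready=[5, 7] | order so far=[0, 3, 6, 1, 2, 4]
  pop 5: no out-edges | ready=[7] | order so far=[0, 3, 6, 1, 2, 4, 5]
  pop 7: no out-edges | ready=[] | order so far=[0, 3, 6, 1, 2, 4, 5, 7]
  Result: [0, 3, 6, 1, 2, 4, 5, 7]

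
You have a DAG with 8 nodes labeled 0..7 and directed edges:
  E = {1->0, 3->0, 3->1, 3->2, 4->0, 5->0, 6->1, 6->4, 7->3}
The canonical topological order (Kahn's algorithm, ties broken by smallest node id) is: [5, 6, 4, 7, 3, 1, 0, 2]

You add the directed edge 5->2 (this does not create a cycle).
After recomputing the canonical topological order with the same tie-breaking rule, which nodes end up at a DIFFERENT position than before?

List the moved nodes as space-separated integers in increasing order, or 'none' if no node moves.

Answer: none

Derivation:
Old toposort: [5, 6, 4, 7, 3, 1, 0, 2]
Added edge 5->2
Recompute Kahn (smallest-id tiebreak):
  initial in-degrees: [4, 2, 2, 1, 1, 0, 0, 0]
  ready (indeg=0): [5, 6, 7]
  pop 5: indeg[0]->3; indeg[2]->1 | ready=[6, 7] | order so far=[5]
  pop 6: indeg[1]->1; indeg[4]->0 | ready=[4, 7] | order so far=[5, 6]
  pop 4: indeg[0]->2 | ready=[7] | order so far=[5, 6, 4]
  pop 7: indeg[3]->0 | ready=[3] | order so far=[5, 6, 4, 7]
  pop 3: indeg[0]->1; indeg[1]->0; indeg[2]->0 | ready=[1, 2] | order so far=[5, 6, 4, 7, 3]
  pop 1: indeg[0]->0 | ready=[0, 2] | order so far=[5, 6, 4, 7, 3, 1]
  pop 0: no out-edges | ready=[2] | order so far=[5, 6, 4, 7, 3, 1, 0]
  pop 2: no out-edges | ready=[] | order so far=[5, 6, 4, 7, 3, 1, 0, 2]
New canonical toposort: [5, 6, 4, 7, 3, 1, 0, 2]
Compare positions:
  Node 0: index 6 -> 6 (same)
  Node 1: index 5 -> 5 (same)
  Node 2: index 7 -> 7 (same)
  Node 3: index 4 -> 4 (same)
  Node 4: index 2 -> 2 (same)
  Node 5: index 0 -> 0 (same)
  Node 6: index 1 -> 1 (same)
  Node 7: index 3 -> 3 (same)
Nodes that changed position: none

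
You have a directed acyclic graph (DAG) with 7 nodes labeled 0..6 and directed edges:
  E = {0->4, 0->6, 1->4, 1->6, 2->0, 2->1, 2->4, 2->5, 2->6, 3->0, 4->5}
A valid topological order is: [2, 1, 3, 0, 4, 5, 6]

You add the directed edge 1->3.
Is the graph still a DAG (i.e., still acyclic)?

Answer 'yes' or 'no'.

Answer: yes

Derivation:
Given toposort: [2, 1, 3, 0, 4, 5, 6]
Position of 1: index 1; position of 3: index 2
New edge 1->3: forward
Forward edge: respects the existing order. Still a DAG, same toposort still valid.
Still a DAG? yes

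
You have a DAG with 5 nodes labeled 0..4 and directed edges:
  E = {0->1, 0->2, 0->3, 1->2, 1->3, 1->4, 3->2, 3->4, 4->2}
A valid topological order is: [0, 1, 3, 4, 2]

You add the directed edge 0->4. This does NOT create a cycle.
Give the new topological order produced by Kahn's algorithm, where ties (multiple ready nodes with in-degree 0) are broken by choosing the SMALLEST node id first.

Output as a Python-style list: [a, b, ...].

Old toposort: [0, 1, 3, 4, 2]
Added edge: 0->4
Position of 0 (0) < position of 4 (3). Old order still valid.
Run Kahn's algorithm (break ties by smallest node id):
  initial in-degrees: [0, 1, 4, 2, 3]
  ready (indeg=0): [0]
  pop 0: indeg[1]->0; indeg[2]->3; indeg[3]->1; indeg[4]->2 | ready=[1] | order so far=[0]
  pop 1: indeg[2]->2; indeg[3]->0; indeg[4]->1 | ready=[3] | order so far=[0, 1]
  pop 3: indeg[2]->1; indeg[4]->0 | ready=[4] | order so far=[0, 1, 3]
  pop 4: indeg[2]->0 | ready=[2] | order so far=[0, 1, 3, 4]
  pop 2: no out-edges | ready=[] | order so far=[0, 1, 3, 4, 2]
  Result: [0, 1, 3, 4, 2]

Answer: [0, 1, 3, 4, 2]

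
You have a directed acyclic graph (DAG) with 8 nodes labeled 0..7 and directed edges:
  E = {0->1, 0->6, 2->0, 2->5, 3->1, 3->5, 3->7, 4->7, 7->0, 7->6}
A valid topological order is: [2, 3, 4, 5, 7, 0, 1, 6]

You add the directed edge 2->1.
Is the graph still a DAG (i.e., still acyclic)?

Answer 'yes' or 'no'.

Given toposort: [2, 3, 4, 5, 7, 0, 1, 6]
Position of 2: index 0; position of 1: index 6
New edge 2->1: forward
Forward edge: respects the existing order. Still a DAG, same toposort still valid.
Still a DAG? yes

Answer: yes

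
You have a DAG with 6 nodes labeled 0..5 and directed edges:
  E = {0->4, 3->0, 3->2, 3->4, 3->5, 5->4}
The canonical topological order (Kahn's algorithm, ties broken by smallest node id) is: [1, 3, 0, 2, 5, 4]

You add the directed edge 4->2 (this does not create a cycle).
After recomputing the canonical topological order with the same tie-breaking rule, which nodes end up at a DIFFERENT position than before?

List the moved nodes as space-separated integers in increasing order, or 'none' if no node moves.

Old toposort: [1, 3, 0, 2, 5, 4]
Added edge 4->2
Recompute Kahn (smallest-id tiebreak):
  initial in-degrees: [1, 0, 2, 0, 3, 1]
  ready (indeg=0): [1, 3]
  pop 1: no out-edges | ready=[3] | order so far=[1]
  pop 3: indeg[0]->0; indeg[2]->1; indeg[4]->2; indeg[5]->0 | ready=[0, 5] | order so far=[1, 3]
  pop 0: indeg[4]->1 | ready=[5] | order so far=[1, 3, 0]
  pop 5: indeg[4]->0 | ready=[4] | order so far=[1, 3, 0, 5]
  pop 4: indeg[2]->0 | ready=[2] | order so far=[1, 3, 0, 5, 4]
  pop 2: no out-edges | ready=[] | order so far=[1, 3, 0, 5, 4, 2]
New canonical toposort: [1, 3, 0, 5, 4, 2]
Compare positions:
  Node 0: index 2 -> 2 (same)
  Node 1: index 0 -> 0 (same)
  Node 2: index 3 -> 5 (moved)
  Node 3: index 1 -> 1 (same)
  Node 4: index 5 -> 4 (moved)
  Node 5: index 4 -> 3 (moved)
Nodes that changed position: 2 4 5

Answer: 2 4 5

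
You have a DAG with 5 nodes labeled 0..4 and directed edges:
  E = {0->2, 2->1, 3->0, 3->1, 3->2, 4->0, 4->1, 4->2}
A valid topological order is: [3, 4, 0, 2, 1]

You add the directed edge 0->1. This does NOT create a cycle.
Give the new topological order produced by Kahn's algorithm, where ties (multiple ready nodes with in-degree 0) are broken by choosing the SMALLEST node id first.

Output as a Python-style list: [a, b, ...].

Old toposort: [3, 4, 0, 2, 1]
Added edge: 0->1
Position of 0 (2) < position of 1 (4). Old order still valid.
Run Kahn's algorithm (break ties by smallest node id):
  initial in-degrees: [2, 4, 3, 0, 0]
  ready (indeg=0): [3, 4]
  pop 3: indeg[0]->1; indeg[1]->3; indeg[2]->2 | ready=[4] | order so far=[3]
  pop 4: indeg[0]->0; indeg[1]->2; indeg[2]->1 | ready=[0] | order so far=[3, 4]
  pop 0: indeg[1]->1; indeg[2]->0 | ready=[2] | order so far=[3, 4, 0]
  pop 2: indeg[1]->0 | ready=[1] | order so far=[3, 4, 0, 2]
  pop 1: no out-edges | ready=[] | order so far=[3, 4, 0, 2, 1]
  Result: [3, 4, 0, 2, 1]

Answer: [3, 4, 0, 2, 1]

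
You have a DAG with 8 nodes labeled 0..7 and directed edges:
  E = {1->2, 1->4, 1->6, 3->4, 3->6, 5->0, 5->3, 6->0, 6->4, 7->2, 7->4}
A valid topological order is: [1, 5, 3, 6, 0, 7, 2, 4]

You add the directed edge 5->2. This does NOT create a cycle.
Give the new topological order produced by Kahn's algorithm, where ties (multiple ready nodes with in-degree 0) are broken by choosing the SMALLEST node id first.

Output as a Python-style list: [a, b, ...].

Answer: [1, 5, 3, 6, 0, 7, 2, 4]

Derivation:
Old toposort: [1, 5, 3, 6, 0, 7, 2, 4]
Added edge: 5->2
Position of 5 (1) < position of 2 (6). Old order still valid.
Run Kahn's algorithm (break ties by smallest node id):
  initial in-degrees: [2, 0, 3, 1, 4, 0, 2, 0]
  ready (indeg=0): [1, 5, 7]
  pop 1: indeg[2]->2; indeg[4]->3; indeg[6]->1 | ready=[5, 7] | order so far=[1]
  pop 5: indeg[0]->1; indeg[2]->1; indeg[3]->0 | ready=[3, 7] | order so far=[1, 5]
  pop 3: indeg[4]->2; indeg[6]->0 | ready=[6, 7] | order so far=[1, 5, 3]
  pop 6: indeg[0]->0; indeg[4]->1 | ready=[0, 7] | order so far=[1, 5, 3, 6]
  pop 0: no out-edges | ready=[7] | order so far=[1, 5, 3, 6, 0]
  pop 7: indeg[2]->0; indeg[4]->0 | ready=[2, 4] | order so far=[1, 5, 3, 6, 0, 7]
  pop 2: no out-edges | ready=[4] | order so far=[1, 5, 3, 6, 0, 7, 2]
  pop 4: no out-edges | ready=[] | order so far=[1, 5, 3, 6, 0, 7, 2, 4]
  Result: [1, 5, 3, 6, 0, 7, 2, 4]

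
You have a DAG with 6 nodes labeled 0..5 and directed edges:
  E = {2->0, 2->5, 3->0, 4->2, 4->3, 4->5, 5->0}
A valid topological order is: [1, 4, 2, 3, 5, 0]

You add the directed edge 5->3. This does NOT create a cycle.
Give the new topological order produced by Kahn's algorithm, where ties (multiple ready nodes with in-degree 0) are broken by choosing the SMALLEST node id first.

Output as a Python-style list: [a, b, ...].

Old toposort: [1, 4, 2, 3, 5, 0]
Added edge: 5->3
Position of 5 (4) > position of 3 (3). Must reorder: 5 must now come before 3.
Run Kahn's algorithm (break ties by smallest node id):
  initial in-degrees: [3, 0, 1, 2, 0, 2]
  ready (indeg=0): [1, 4]
  pop 1: no out-edges | ready=[4] | order so far=[1]
  pop 4: indeg[2]->0; indeg[3]->1; indeg[5]->1 | ready=[2] | order so far=[1, 4]
  pop 2: indeg[0]->2; indeg[5]->0 | ready=[5] | order so far=[1, 4, 2]
  pop 5: indeg[0]->1; indeg[3]->0 | ready=[3] | order so far=[1, 4, 2, 5]
  pop 3: indeg[0]->0 | ready=[0] | order so far=[1, 4, 2, 5, 3]
  pop 0: no out-edges | ready=[] | order so far=[1, 4, 2, 5, 3, 0]
  Result: [1, 4, 2, 5, 3, 0]

Answer: [1, 4, 2, 5, 3, 0]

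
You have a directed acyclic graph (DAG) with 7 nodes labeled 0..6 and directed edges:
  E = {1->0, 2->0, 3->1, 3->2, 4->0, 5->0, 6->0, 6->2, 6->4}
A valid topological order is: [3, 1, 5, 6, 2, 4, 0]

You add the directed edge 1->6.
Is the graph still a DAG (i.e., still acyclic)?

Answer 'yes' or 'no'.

Answer: yes

Derivation:
Given toposort: [3, 1, 5, 6, 2, 4, 0]
Position of 1: index 1; position of 6: index 3
New edge 1->6: forward
Forward edge: respects the existing order. Still a DAG, same toposort still valid.
Still a DAG? yes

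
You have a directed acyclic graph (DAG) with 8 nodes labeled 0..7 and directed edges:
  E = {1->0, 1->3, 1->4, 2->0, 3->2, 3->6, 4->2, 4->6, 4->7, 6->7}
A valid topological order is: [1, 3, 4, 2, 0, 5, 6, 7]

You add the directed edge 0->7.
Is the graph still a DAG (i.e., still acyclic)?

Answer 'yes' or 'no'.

Answer: yes

Derivation:
Given toposort: [1, 3, 4, 2, 0, 5, 6, 7]
Position of 0: index 4; position of 7: index 7
New edge 0->7: forward
Forward edge: respects the existing order. Still a DAG, same toposort still valid.
Still a DAG? yes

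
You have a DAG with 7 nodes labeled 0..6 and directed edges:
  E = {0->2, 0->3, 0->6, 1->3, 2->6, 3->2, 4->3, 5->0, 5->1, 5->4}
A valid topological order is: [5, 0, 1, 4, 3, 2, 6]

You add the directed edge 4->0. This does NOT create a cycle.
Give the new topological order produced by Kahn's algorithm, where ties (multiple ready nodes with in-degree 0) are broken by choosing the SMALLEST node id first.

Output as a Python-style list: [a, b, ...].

Answer: [5, 1, 4, 0, 3, 2, 6]

Derivation:
Old toposort: [5, 0, 1, 4, 3, 2, 6]
Added edge: 4->0
Position of 4 (3) > position of 0 (1). Must reorder: 4 must now come before 0.
Run Kahn's algorithm (break ties by smallest node id):
  initial in-degrees: [2, 1, 2, 3, 1, 0, 2]
  ready (indeg=0): [5]
  pop 5: indeg[0]->1; indeg[1]->0; indeg[4]->0 | ready=[1, 4] | order so far=[5]
  pop 1: indeg[3]->2 | ready=[4] | order so far=[5, 1]
  pop 4: indeg[0]->0; indeg[3]->1 | ready=[0] | order so far=[5, 1, 4]
  pop 0: indeg[2]->1; indeg[3]->0; indeg[6]->1 | ready=[3] | order so far=[5, 1, 4, 0]
  pop 3: indeg[2]->0 | ready=[2] | order so far=[5, 1, 4, 0, 3]
  pop 2: indeg[6]->0 | ready=[6] | order so far=[5, 1, 4, 0, 3, 2]
  pop 6: no out-edges | ready=[] | order so far=[5, 1, 4, 0, 3, 2, 6]
  Result: [5, 1, 4, 0, 3, 2, 6]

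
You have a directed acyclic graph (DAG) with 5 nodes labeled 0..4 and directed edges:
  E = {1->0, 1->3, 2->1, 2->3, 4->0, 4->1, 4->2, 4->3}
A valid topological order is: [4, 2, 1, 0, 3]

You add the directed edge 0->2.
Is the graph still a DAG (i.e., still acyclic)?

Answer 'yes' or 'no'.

Answer: no

Derivation:
Given toposort: [4, 2, 1, 0, 3]
Position of 0: index 3; position of 2: index 1
New edge 0->2: backward (u after v in old order)
Backward edge: old toposort is now invalid. Check if this creates a cycle.
Does 2 already reach 0? Reachable from 2: [0, 1, 2, 3]. YES -> cycle!
Still a DAG? no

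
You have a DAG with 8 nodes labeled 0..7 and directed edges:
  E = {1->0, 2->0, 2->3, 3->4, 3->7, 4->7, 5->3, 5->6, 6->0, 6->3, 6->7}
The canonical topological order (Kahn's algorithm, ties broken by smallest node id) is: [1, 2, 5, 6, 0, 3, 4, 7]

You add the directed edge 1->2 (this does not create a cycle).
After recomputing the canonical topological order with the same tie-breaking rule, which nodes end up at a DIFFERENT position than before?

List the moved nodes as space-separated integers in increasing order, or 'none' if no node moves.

Answer: none

Derivation:
Old toposort: [1, 2, 5, 6, 0, 3, 4, 7]
Added edge 1->2
Recompute Kahn (smallest-id tiebreak):
  initial in-degrees: [3, 0, 1, 3, 1, 0, 1, 3]
  ready (indeg=0): [1, 5]
  pop 1: indeg[0]->2; indeg[2]->0 | ready=[2, 5] | order so far=[1]
  pop 2: indeg[0]->1; indeg[3]->2 | ready=[5] | order so far=[1, 2]
  pop 5: indeg[3]->1; indeg[6]->0 | ready=[6] | order so far=[1, 2, 5]
  pop 6: indeg[0]->0; indeg[3]->0; indeg[7]->2 | ready=[0, 3] | order so far=[1, 2, 5, 6]
  pop 0: no out-edges | ready=[3] | order so far=[1, 2, 5, 6, 0]
  pop 3: indeg[4]->0; indeg[7]->1 | ready=[4] | order so far=[1, 2, 5, 6, 0, 3]
  pop 4: indeg[7]->0 | ready=[7] | order so far=[1, 2, 5, 6, 0, 3, 4]
  pop 7: no out-edges | ready=[] | order so far=[1, 2, 5, 6, 0, 3, 4, 7]
New canonical toposort: [1, 2, 5, 6, 0, 3, 4, 7]
Compare positions:
  Node 0: index 4 -> 4 (same)
  Node 1: index 0 -> 0 (same)
  Node 2: index 1 -> 1 (same)
  Node 3: index 5 -> 5 (same)
  Node 4: index 6 -> 6 (same)
  Node 5: index 2 -> 2 (same)
  Node 6: index 3 -> 3 (same)
  Node 7: index 7 -> 7 (same)
Nodes that changed position: none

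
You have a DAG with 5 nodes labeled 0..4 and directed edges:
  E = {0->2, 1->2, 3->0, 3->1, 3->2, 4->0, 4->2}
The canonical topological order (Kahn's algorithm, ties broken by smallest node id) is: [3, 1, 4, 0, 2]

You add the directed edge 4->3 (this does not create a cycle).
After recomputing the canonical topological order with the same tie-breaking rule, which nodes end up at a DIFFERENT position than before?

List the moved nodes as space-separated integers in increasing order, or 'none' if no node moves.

Answer: 0 1 3 4

Derivation:
Old toposort: [3, 1, 4, 0, 2]
Added edge 4->3
Recompute Kahn (smallest-id tiebreak):
  initial in-degrees: [2, 1, 4, 1, 0]
  ready (indeg=0): [4]
  pop 4: indeg[0]->1; indeg[2]->3; indeg[3]->0 | ready=[3] | order so far=[4]
  pop 3: indeg[0]->0; indeg[1]->0; indeg[2]->2 | ready=[0, 1] | order so far=[4, 3]
  pop 0: indeg[2]->1 | ready=[1] | order so far=[4, 3, 0]
  pop 1: indeg[2]->0 | ready=[2] | order so far=[4, 3, 0, 1]
  pop 2: no out-edges | ready=[] | order so far=[4, 3, 0, 1, 2]
New canonical toposort: [4, 3, 0, 1, 2]
Compare positions:
  Node 0: index 3 -> 2 (moved)
  Node 1: index 1 -> 3 (moved)
  Node 2: index 4 -> 4 (same)
  Node 3: index 0 -> 1 (moved)
  Node 4: index 2 -> 0 (moved)
Nodes that changed position: 0 1 3 4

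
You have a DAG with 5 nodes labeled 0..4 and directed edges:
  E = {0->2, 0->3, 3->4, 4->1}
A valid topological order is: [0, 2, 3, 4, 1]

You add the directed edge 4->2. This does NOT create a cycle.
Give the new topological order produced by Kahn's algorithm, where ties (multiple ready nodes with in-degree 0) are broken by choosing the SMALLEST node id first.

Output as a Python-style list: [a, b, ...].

Old toposort: [0, 2, 3, 4, 1]
Added edge: 4->2
Position of 4 (3) > position of 2 (1). Must reorder: 4 must now come before 2.
Run Kahn's algorithm (break ties by smallest node id):
  initial in-degrees: [0, 1, 2, 1, 1]
  ready (indeg=0): [0]
  pop 0: indeg[2]->1; indeg[3]->0 | ready=[3] | order so far=[0]
  pop 3: indeg[4]->0 | ready=[4] | order so far=[0, 3]
  pop 4: indeg[1]->0; indeg[2]->0 | ready=[1, 2] | order so far=[0, 3, 4]
  pop 1: no out-edges | ready=[2] | order so far=[0, 3, 4, 1]
  pop 2: no out-edges | ready=[] | order so far=[0, 3, 4, 1, 2]
  Result: [0, 3, 4, 1, 2]

Answer: [0, 3, 4, 1, 2]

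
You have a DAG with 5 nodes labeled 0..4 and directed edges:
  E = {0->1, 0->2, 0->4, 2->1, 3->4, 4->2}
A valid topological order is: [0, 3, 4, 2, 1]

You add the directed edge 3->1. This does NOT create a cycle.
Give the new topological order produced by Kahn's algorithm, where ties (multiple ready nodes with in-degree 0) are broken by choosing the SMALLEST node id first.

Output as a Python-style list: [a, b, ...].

Answer: [0, 3, 4, 2, 1]

Derivation:
Old toposort: [0, 3, 4, 2, 1]
Added edge: 3->1
Position of 3 (1) < position of 1 (4). Old order still valid.
Run Kahn's algorithm (break ties by smallest node id):
  initial in-degrees: [0, 3, 2, 0, 2]
  ready (indeg=0): [0, 3]
  pop 0: indeg[1]->2; indeg[2]->1; indeg[4]->1 | ready=[3] | order so far=[0]
  pop 3: indeg[1]->1; indeg[4]->0 | ready=[4] | order so far=[0, 3]
  pop 4: indeg[2]->0 | ready=[2] | order so far=[0, 3, 4]
  pop 2: indeg[1]->0 | ready=[1] | order so far=[0, 3, 4, 2]
  pop 1: no out-edges | ready=[] | order so far=[0, 3, 4, 2, 1]
  Result: [0, 3, 4, 2, 1]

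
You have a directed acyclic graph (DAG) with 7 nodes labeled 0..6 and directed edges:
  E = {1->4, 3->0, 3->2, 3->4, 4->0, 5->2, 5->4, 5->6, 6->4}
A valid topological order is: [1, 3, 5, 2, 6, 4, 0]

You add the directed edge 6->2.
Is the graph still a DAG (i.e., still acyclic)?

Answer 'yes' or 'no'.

Answer: yes

Derivation:
Given toposort: [1, 3, 5, 2, 6, 4, 0]
Position of 6: index 4; position of 2: index 3
New edge 6->2: backward (u after v in old order)
Backward edge: old toposort is now invalid. Check if this creates a cycle.
Does 2 already reach 6? Reachable from 2: [2]. NO -> still a DAG (reorder needed).
Still a DAG? yes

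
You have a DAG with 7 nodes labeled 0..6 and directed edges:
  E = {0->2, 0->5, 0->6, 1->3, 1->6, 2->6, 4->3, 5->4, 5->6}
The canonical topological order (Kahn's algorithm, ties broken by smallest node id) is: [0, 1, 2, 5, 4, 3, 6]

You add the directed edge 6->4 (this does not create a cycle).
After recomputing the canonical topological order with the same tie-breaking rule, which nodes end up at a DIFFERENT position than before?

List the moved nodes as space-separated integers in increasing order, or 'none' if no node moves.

Answer: 3 4 6

Derivation:
Old toposort: [0, 1, 2, 5, 4, 3, 6]
Added edge 6->4
Recompute Kahn (smallest-id tiebreak):
  initial in-degrees: [0, 0, 1, 2, 2, 1, 4]
  ready (indeg=0): [0, 1]
  pop 0: indeg[2]->0; indeg[5]->0; indeg[6]->3 | ready=[1, 2, 5] | order so far=[0]
  pop 1: indeg[3]->1; indeg[6]->2 | ready=[2, 5] | order so far=[0, 1]
  pop 2: indeg[6]->1 | ready=[5] | order so far=[0, 1, 2]
  pop 5: indeg[4]->1; indeg[6]->0 | ready=[6] | order so far=[0, 1, 2, 5]
  pop 6: indeg[4]->0 | ready=[4] | order so far=[0, 1, 2, 5, 6]
  pop 4: indeg[3]->0 | ready=[3] | order so far=[0, 1, 2, 5, 6, 4]
  pop 3: no out-edges | ready=[] | order so far=[0, 1, 2, 5, 6, 4, 3]
New canonical toposort: [0, 1, 2, 5, 6, 4, 3]
Compare positions:
  Node 0: index 0 -> 0 (same)
  Node 1: index 1 -> 1 (same)
  Node 2: index 2 -> 2 (same)
  Node 3: index 5 -> 6 (moved)
  Node 4: index 4 -> 5 (moved)
  Node 5: index 3 -> 3 (same)
  Node 6: index 6 -> 4 (moved)
Nodes that changed position: 3 4 6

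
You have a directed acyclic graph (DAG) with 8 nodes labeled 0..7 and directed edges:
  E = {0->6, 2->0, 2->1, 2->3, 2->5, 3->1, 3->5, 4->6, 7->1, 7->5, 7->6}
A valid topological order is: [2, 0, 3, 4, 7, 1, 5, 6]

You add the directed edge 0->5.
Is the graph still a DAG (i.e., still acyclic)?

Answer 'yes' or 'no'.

Given toposort: [2, 0, 3, 4, 7, 1, 5, 6]
Position of 0: index 1; position of 5: index 6
New edge 0->5: forward
Forward edge: respects the existing order. Still a DAG, same toposort still valid.
Still a DAG? yes

Answer: yes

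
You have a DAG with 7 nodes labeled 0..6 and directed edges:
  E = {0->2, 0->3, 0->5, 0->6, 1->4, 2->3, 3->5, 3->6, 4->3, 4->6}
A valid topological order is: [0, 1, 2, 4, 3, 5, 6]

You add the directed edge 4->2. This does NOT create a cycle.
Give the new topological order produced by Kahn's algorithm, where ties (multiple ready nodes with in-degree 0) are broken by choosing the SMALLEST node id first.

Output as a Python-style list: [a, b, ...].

Answer: [0, 1, 4, 2, 3, 5, 6]

Derivation:
Old toposort: [0, 1, 2, 4, 3, 5, 6]
Added edge: 4->2
Position of 4 (3) > position of 2 (2). Must reorder: 4 must now come before 2.
Run Kahn's algorithm (break ties by smallest node id):
  initial in-degrees: [0, 0, 2, 3, 1, 2, 3]
  ready (indeg=0): [0, 1]
  pop 0: indeg[2]->1; indeg[3]->2; indeg[5]->1; indeg[6]->2 | ready=[1] | order so far=[0]
  pop 1: indeg[4]->0 | ready=[4] | order so far=[0, 1]
  pop 4: indeg[2]->0; indeg[3]->1; indeg[6]->1 | ready=[2] | order so far=[0, 1, 4]
  pop 2: indeg[3]->0 | ready=[3] | order so far=[0, 1, 4, 2]
  pop 3: indeg[5]->0; indeg[6]->0 | ready=[5, 6] | order so far=[0, 1, 4, 2, 3]
  pop 5: no out-edges | ready=[6] | order so far=[0, 1, 4, 2, 3, 5]
  pop 6: no out-edges | ready=[] | order so far=[0, 1, 4, 2, 3, 5, 6]
  Result: [0, 1, 4, 2, 3, 5, 6]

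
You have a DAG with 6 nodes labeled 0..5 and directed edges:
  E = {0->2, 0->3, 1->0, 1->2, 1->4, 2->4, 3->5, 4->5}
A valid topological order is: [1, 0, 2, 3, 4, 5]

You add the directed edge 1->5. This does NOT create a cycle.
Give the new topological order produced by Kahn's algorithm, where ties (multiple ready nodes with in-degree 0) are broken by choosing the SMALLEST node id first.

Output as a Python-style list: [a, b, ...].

Answer: [1, 0, 2, 3, 4, 5]

Derivation:
Old toposort: [1, 0, 2, 3, 4, 5]
Added edge: 1->5
Position of 1 (0) < position of 5 (5). Old order still valid.
Run Kahn's algorithm (break ties by smallest node id):
  initial in-degrees: [1, 0, 2, 1, 2, 3]
  ready (indeg=0): [1]
  pop 1: indeg[0]->0; indeg[2]->1; indeg[4]->1; indeg[5]->2 | ready=[0] | order so far=[1]
  pop 0: indeg[2]->0; indeg[3]->0 | ready=[2, 3] | order so far=[1, 0]
  pop 2: indeg[4]->0 | ready=[3, 4] | order so far=[1, 0, 2]
  pop 3: indeg[5]->1 | ready=[4] | order so far=[1, 0, 2, 3]
  pop 4: indeg[5]->0 | ready=[5] | order so far=[1, 0, 2, 3, 4]
  pop 5: no out-edges | ready=[] | order so far=[1, 0, 2, 3, 4, 5]
  Result: [1, 0, 2, 3, 4, 5]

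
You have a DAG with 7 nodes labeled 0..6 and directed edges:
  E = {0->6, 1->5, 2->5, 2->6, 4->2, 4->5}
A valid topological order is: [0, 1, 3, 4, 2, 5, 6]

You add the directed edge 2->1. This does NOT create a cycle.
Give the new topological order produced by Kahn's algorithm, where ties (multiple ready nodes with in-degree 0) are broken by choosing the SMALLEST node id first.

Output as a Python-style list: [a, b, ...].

Answer: [0, 3, 4, 2, 1, 5, 6]

Derivation:
Old toposort: [0, 1, 3, 4, 2, 5, 6]
Added edge: 2->1
Position of 2 (4) > position of 1 (1). Must reorder: 2 must now come before 1.
Run Kahn's algorithm (break ties by smallest node id):
  initial in-degrees: [0, 1, 1, 0, 0, 3, 2]
  ready (indeg=0): [0, 3, 4]
  pop 0: indeg[6]->1 | ready=[3, 4] | order so far=[0]
  pop 3: no out-edges | ready=[4] | order so far=[0, 3]
  pop 4: indeg[2]->0; indeg[5]->2 | ready=[2] | order so far=[0, 3, 4]
  pop 2: indeg[1]->0; indeg[5]->1; indeg[6]->0 | ready=[1, 6] | order so far=[0, 3, 4, 2]
  pop 1: indeg[5]->0 | ready=[5, 6] | order so far=[0, 3, 4, 2, 1]
  pop 5: no out-edges | ready=[6] | order so far=[0, 3, 4, 2, 1, 5]
  pop 6: no out-edges | ready=[] | order so far=[0, 3, 4, 2, 1, 5, 6]
  Result: [0, 3, 4, 2, 1, 5, 6]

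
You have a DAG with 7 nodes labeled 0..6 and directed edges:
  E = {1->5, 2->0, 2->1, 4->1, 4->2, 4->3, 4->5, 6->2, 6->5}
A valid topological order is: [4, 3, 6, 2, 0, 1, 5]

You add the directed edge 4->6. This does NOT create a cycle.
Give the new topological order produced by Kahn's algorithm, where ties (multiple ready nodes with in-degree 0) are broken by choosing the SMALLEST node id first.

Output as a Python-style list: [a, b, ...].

Old toposort: [4, 3, 6, 2, 0, 1, 5]
Added edge: 4->6
Position of 4 (0) < position of 6 (2). Old order still valid.
Run Kahn's algorithm (break ties by smallest node id):
  initial in-degrees: [1, 2, 2, 1, 0, 3, 1]
  ready (indeg=0): [4]
  pop 4: indeg[1]->1; indeg[2]->1; indeg[3]->0; indeg[5]->2; indeg[6]->0 | ready=[3, 6] | order so far=[4]
  pop 3: no out-edges | ready=[6] | order so far=[4, 3]
  pop 6: indeg[2]->0; indeg[5]->1 | ready=[2] | order so far=[4, 3, 6]
  pop 2: indeg[0]->0; indeg[1]->0 | ready=[0, 1] | order so far=[4, 3, 6, 2]
  pop 0: no out-edges | ready=[1] | order so far=[4, 3, 6, 2, 0]
  pop 1: indeg[5]->0 | ready=[5] | order so far=[4, 3, 6, 2, 0, 1]
  pop 5: no out-edges | ready=[] | order so far=[4, 3, 6, 2, 0, 1, 5]
  Result: [4, 3, 6, 2, 0, 1, 5]

Answer: [4, 3, 6, 2, 0, 1, 5]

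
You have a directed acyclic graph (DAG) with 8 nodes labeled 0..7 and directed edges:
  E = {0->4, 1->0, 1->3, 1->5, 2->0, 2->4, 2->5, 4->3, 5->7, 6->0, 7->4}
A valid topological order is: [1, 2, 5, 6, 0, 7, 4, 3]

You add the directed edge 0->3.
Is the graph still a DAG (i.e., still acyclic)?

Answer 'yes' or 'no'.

Given toposort: [1, 2, 5, 6, 0, 7, 4, 3]
Position of 0: index 4; position of 3: index 7
New edge 0->3: forward
Forward edge: respects the existing order. Still a DAG, same toposort still valid.
Still a DAG? yes

Answer: yes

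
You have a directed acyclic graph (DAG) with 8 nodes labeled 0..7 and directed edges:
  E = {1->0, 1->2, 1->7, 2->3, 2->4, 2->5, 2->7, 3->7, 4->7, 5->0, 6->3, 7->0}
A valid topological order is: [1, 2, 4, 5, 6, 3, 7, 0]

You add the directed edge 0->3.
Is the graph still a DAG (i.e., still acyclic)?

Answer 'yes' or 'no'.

Given toposort: [1, 2, 4, 5, 6, 3, 7, 0]
Position of 0: index 7; position of 3: index 5
New edge 0->3: backward (u after v in old order)
Backward edge: old toposort is now invalid. Check if this creates a cycle.
Does 3 already reach 0? Reachable from 3: [0, 3, 7]. YES -> cycle!
Still a DAG? no

Answer: no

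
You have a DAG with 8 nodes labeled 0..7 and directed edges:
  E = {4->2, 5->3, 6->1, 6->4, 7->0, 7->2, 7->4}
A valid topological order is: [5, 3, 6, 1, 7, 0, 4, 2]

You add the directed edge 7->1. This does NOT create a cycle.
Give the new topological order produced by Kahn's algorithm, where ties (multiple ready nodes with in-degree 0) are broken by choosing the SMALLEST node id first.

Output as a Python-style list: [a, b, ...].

Answer: [5, 3, 6, 7, 0, 1, 4, 2]

Derivation:
Old toposort: [5, 3, 6, 1, 7, 0, 4, 2]
Added edge: 7->1
Position of 7 (4) > position of 1 (3). Must reorder: 7 must now come before 1.
Run Kahn's algorithm (break ties by smallest node id):
  initial in-degrees: [1, 2, 2, 1, 2, 0, 0, 0]
  ready (indeg=0): [5, 6, 7]
  pop 5: indeg[3]->0 | ready=[3, 6, 7] | order so far=[5]
  pop 3: no out-edges | ready=[6, 7] | order so far=[5, 3]
  pop 6: indeg[1]->1; indeg[4]->1 | ready=[7] | order so far=[5, 3, 6]
  pop 7: indeg[0]->0; indeg[1]->0; indeg[2]->1; indeg[4]->0 | ready=[0, 1, 4] | order so far=[5, 3, 6, 7]
  pop 0: no out-edges | ready=[1, 4] | order so far=[5, 3, 6, 7, 0]
  pop 1: no out-edges | ready=[4] | order so far=[5, 3, 6, 7, 0, 1]
  pop 4: indeg[2]->0 | ready=[2] | order so far=[5, 3, 6, 7, 0, 1, 4]
  pop 2: no out-edges | ready=[] | order so far=[5, 3, 6, 7, 0, 1, 4, 2]
  Result: [5, 3, 6, 7, 0, 1, 4, 2]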